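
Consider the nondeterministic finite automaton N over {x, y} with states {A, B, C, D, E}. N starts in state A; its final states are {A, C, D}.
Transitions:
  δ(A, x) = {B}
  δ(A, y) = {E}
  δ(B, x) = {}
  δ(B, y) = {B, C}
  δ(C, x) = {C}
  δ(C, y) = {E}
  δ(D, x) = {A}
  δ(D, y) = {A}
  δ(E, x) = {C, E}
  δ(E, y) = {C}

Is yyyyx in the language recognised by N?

Start: {A}
read y: {E}
read y: {C}
read y: {E}
read y: {C}
read x: {C}
Reachable ∩ accepting = {C} — nonempty.

accepted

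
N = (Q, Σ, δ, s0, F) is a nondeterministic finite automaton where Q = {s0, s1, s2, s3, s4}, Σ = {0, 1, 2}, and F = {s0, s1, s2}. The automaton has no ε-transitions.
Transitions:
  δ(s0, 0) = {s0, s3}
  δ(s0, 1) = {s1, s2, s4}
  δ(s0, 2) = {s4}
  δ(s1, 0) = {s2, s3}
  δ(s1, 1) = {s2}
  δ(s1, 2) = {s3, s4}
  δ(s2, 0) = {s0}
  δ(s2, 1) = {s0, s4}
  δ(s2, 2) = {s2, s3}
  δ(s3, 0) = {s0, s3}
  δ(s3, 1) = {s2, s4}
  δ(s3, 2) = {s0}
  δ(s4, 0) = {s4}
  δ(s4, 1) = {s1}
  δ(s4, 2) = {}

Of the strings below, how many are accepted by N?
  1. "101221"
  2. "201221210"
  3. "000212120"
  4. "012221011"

"101221": accepted
"201221210": accepted
"000212120": accepted
"012221011": accepted

4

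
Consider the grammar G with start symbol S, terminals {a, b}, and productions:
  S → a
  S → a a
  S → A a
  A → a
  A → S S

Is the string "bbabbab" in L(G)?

no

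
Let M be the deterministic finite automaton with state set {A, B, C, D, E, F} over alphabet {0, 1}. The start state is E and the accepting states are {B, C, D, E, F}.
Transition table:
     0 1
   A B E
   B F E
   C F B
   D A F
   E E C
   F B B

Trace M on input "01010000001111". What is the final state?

E

E --0--> E
E --1--> C
C --0--> F
F --1--> B
B --0--> F
F --0--> B
B --0--> F
F --0--> B
B --0--> F
F --0--> B
B --1--> E
E --1--> C
C --1--> B
B --1--> E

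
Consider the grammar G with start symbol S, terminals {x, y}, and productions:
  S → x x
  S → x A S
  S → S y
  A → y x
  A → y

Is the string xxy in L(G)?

yes

S ⇒ Sy ⇒ xxy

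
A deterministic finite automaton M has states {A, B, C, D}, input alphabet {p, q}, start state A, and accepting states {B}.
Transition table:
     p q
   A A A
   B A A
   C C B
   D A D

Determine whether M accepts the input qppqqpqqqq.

rejected

A --q--> A
A --p--> A
A --p--> A
A --q--> A
A --q--> A
A --p--> A
A --q--> A
A --q--> A
A --q--> A
A --q--> A
End in state A, which is not an accepting state.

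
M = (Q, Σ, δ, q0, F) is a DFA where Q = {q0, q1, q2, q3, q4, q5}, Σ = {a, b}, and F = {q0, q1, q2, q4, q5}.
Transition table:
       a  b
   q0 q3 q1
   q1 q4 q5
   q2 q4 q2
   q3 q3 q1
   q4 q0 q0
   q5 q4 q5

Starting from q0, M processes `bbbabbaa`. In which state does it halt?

q0

q0 --b--> q1
q1 --b--> q5
q5 --b--> q5
q5 --a--> q4
q4 --b--> q0
q0 --b--> q1
q1 --a--> q4
q4 --a--> q0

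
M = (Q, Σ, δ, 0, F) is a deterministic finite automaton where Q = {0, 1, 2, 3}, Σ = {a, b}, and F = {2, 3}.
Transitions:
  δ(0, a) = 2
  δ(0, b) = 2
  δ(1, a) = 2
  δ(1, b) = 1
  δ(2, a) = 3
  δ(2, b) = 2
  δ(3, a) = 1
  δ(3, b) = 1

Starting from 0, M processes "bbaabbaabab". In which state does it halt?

0 --b--> 2
2 --b--> 2
2 --a--> 3
3 --a--> 1
1 --b--> 1
1 --b--> 1
1 --a--> 2
2 --a--> 3
3 --b--> 1
1 --a--> 2
2 --b--> 2

2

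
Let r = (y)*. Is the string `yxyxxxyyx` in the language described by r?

yxyxxxyyx cannot be split into zero or more pieces each matching y.

no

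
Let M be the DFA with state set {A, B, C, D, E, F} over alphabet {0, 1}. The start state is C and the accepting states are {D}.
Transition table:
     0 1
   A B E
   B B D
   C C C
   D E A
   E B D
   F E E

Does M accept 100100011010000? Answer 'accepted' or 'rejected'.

C --1--> C
C --0--> C
C --0--> C
C --1--> C
C --0--> C
C --0--> C
C --0--> C
C --1--> C
C --1--> C
C --0--> C
C --1--> C
C --0--> C
C --0--> C
C --0--> C
C --0--> C
End in state C, which is not an accepting state.

rejected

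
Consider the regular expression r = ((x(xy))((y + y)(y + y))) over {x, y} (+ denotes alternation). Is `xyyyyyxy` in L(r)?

no

No split of xyyyyyxy into u·v has (x(xy)) matching u and ((y+y)(y+y)) matching v.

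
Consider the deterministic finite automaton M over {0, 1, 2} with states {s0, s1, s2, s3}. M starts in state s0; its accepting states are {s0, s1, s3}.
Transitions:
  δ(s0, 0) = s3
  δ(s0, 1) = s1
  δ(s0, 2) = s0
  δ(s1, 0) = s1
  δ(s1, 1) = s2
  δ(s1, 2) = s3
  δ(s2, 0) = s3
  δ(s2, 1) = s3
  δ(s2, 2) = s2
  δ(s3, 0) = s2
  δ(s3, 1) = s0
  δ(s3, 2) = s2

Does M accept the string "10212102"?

accepted

s0 --1--> s1
s1 --0--> s1
s1 --2--> s3
s3 --1--> s0
s0 --2--> s0
s0 --1--> s1
s1 --0--> s1
s1 --2--> s3
End in state s3, which is an accepting state.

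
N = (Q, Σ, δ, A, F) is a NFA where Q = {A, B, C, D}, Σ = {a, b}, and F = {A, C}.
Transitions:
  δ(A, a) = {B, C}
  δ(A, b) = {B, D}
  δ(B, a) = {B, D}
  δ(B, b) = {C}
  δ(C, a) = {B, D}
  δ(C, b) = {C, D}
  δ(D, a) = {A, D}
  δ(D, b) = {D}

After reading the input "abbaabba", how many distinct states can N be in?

3

Start: {A}
read a: {B, C}
read b: {C, D}
read b: {C, D}
read a: {A, B, D}
read a: {A, B, C, D}
read b: {B, C, D}
read b: {C, D}
read a: {A, B, D}
Final reachable set {A, B, D} has 3 states.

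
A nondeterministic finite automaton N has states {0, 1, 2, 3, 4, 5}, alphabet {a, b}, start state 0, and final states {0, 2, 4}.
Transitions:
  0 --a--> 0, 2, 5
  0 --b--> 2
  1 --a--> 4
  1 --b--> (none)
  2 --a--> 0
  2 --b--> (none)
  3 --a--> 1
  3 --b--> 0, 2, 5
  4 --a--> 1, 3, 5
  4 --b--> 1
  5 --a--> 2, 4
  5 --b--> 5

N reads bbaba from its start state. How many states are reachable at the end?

0

Start: {0}
read b: {2}
read b: {}
The reachable set is empty and stays empty for the remaining 3 symbols.
Final reachable set {} has 0 states.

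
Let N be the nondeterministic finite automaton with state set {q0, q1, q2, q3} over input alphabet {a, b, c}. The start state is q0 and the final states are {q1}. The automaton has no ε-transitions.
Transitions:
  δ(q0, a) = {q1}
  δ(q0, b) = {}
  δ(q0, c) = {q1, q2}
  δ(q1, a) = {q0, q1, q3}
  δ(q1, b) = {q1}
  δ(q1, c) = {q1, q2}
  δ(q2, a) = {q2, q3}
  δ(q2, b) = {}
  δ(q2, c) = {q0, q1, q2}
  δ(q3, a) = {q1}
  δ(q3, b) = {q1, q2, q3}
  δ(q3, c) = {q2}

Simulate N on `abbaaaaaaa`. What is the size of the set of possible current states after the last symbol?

3

Start: {q0}
read a: {q1}
read b: {q1}
read b: {q1}
read a: {q0, q1, q3}
read a: {q0, q1, q3}
read a: {q0, q1, q3}
read a: {q0, q1, q3}
read a: {q0, q1, q3}
read a: {q0, q1, q3}
read a: {q0, q1, q3}
Final reachable set {q0, q1, q3} has 3 states.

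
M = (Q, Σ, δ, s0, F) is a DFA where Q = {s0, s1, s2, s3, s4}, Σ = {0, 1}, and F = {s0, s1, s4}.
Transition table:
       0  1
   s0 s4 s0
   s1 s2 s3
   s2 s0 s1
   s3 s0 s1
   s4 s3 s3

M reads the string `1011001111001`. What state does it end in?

s1

s0 --1--> s0
s0 --0--> s4
s4 --1--> s3
s3 --1--> s1
s1 --0--> s2
s2 --0--> s0
s0 --1--> s0
s0 --1--> s0
s0 --1--> s0
s0 --1--> s0
s0 --0--> s4
s4 --0--> s3
s3 --1--> s1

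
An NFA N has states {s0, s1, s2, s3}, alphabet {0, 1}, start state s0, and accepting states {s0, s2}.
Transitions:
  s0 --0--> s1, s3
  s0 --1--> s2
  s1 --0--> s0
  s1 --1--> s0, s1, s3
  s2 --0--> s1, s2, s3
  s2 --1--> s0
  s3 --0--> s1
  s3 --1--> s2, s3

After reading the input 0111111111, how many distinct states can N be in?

4

Start: {s0}
read 0: {s1, s3}
read 1: {s0, s1, s2, s3}
read 1: {s0, s1, s2, s3}
read 1: {s0, s1, s2, s3}
read 1: {s0, s1, s2, s3}
read 1: {s0, s1, s2, s3}
read 1: {s0, s1, s2, s3}
read 1: {s0, s1, s2, s3}
read 1: {s0, s1, s2, s3}
read 1: {s0, s1, s2, s3}
Final reachable set {s0, s1, s2, s3} has 4 states.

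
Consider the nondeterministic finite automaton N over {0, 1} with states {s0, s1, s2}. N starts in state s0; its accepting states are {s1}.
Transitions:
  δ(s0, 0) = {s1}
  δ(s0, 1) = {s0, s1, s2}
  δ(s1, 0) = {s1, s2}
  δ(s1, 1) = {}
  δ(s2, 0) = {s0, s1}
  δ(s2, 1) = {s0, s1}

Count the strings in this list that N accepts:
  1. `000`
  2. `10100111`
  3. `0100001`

2

`000`: accepted
`10100111`: accepted
`0100001`: rejected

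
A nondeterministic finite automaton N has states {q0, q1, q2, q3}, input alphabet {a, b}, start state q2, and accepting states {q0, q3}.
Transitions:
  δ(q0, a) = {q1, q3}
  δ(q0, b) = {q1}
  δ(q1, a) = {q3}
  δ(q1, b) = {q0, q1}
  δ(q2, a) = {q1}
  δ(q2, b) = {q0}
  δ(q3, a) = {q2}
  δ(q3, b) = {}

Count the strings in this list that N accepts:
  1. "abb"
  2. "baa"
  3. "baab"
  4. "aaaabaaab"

"abb": accepted
"baa": accepted
"baab": accepted
"aaaabaaab": accepted

4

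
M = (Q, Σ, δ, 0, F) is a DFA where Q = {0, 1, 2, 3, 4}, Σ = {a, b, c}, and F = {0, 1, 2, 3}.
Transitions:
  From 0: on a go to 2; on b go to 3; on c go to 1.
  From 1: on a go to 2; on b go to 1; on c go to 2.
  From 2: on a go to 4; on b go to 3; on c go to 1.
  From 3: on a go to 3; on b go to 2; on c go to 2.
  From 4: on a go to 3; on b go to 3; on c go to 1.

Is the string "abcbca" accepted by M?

rejected

0 --a--> 2
2 --b--> 3
3 --c--> 2
2 --b--> 3
3 --c--> 2
2 --a--> 4
End in state 4, which is not an accepting state.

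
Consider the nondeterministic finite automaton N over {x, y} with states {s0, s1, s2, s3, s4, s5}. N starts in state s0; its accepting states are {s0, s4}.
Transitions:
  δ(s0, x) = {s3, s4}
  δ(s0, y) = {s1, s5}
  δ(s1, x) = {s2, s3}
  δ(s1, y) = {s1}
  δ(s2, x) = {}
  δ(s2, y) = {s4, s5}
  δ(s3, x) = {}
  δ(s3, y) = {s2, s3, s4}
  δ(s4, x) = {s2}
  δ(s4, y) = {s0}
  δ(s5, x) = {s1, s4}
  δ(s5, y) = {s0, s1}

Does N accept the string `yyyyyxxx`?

rejected

Start: {s0}
read y: {s1, s5}
read y: {s0, s1}
read y: {s1, s5}
read y: {s0, s1}
read y: {s1, s5}
read x: {s1, s2, s3, s4}
read x: {s2, s3}
read x: {}
Reachable ∩ accepting = {} — empty.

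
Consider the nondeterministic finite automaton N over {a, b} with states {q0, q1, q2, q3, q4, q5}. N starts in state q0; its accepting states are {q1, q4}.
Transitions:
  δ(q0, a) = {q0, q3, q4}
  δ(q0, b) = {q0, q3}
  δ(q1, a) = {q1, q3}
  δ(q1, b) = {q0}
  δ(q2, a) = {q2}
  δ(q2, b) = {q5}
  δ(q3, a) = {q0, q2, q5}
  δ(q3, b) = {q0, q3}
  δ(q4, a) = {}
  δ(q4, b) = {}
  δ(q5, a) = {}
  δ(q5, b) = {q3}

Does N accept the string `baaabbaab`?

rejected

Start: {q0}
read b: {q0, q3}
read a: {q0, q2, q3, q4, q5}
read a: {q0, q2, q3, q4, q5}
read a: {q0, q2, q3, q4, q5}
read b: {q0, q3, q5}
read b: {q0, q3}
read a: {q0, q2, q3, q4, q5}
read a: {q0, q2, q3, q4, q5}
read b: {q0, q3, q5}
Reachable ∩ accepting = {} — empty.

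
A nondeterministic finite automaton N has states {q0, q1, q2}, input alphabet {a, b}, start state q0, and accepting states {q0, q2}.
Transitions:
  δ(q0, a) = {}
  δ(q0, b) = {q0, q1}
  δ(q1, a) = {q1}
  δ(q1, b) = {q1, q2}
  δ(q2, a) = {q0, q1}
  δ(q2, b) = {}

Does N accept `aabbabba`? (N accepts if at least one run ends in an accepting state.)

Start: {q0}
read a: {}
The reachable set is empty and stays empty for the remaining 7 symbols.
Reachable ∩ accepting = {} — empty.

rejected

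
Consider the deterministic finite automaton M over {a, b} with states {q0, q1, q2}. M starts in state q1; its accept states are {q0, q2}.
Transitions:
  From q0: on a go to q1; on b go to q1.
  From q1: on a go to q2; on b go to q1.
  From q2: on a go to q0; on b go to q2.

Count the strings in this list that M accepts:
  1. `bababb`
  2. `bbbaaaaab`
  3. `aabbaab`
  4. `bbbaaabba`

1

`bababb`: rejected
`bbbaaaaab`: rejected
`aabbaab`: rejected
`bbbaaabba`: accepted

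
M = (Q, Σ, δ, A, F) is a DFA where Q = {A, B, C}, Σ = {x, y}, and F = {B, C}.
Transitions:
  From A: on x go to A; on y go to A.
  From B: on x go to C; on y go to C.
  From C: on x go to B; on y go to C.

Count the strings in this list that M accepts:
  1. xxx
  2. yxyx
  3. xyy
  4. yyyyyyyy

xxx: rejected
yxyx: rejected
xyy: rejected
yyyyyyyy: rejected

0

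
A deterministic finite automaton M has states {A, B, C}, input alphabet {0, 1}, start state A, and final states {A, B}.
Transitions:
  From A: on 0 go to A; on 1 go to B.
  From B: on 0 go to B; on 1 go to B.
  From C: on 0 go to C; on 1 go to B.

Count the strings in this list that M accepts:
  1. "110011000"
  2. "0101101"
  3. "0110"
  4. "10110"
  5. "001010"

"110011000": accepted
"0101101": accepted
"0110": accepted
"10110": accepted
"001010": accepted

5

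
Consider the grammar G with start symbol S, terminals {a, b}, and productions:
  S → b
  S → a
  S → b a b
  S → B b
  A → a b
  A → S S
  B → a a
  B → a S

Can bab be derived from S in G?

S ⇒ bab

yes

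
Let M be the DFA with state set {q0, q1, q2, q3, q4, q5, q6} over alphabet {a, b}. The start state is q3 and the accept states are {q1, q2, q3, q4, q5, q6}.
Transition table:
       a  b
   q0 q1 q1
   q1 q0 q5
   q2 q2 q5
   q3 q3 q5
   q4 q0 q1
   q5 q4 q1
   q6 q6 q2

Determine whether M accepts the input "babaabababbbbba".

q3 --b--> q5
q5 --a--> q4
q4 --b--> q1
q1 --a--> q0
q0 --a--> q1
q1 --b--> q5
q5 --a--> q4
q4 --b--> q1
q1 --a--> q0
q0 --b--> q1
q1 --b--> q5
q5 --b--> q1
q1 --b--> q5
q5 --b--> q1
q1 --a--> q0
End in state q0, which is not an accepting state.

rejected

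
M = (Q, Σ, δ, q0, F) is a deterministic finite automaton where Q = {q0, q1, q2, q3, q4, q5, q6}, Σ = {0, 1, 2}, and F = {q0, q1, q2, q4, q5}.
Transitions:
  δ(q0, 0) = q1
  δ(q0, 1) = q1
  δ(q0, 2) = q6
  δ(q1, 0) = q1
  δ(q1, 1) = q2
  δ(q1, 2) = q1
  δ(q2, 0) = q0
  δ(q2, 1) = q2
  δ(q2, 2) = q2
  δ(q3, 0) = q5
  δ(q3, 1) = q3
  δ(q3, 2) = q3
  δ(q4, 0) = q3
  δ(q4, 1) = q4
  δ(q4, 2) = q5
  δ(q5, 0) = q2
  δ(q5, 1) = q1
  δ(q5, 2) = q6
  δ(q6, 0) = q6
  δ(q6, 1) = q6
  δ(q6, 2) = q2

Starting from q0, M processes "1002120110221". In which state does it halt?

q0 --1--> q1
q1 --0--> q1
q1 --0--> q1
q1 --2--> q1
q1 --1--> q2
q2 --2--> q2
q2 --0--> q0
q0 --1--> q1
q1 --1--> q2
q2 --0--> q0
q0 --2--> q6
q6 --2--> q2
q2 --1--> q2

q2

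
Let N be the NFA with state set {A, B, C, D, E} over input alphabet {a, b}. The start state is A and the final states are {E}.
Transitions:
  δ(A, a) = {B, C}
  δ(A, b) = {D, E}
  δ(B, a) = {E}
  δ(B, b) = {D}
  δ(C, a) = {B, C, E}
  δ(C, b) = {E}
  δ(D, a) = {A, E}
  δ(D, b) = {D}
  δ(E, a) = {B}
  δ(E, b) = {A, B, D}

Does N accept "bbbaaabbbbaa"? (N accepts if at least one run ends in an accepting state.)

Start: {A}
read b: {D, E}
read b: {A, B, D}
read b: {D, E}
read a: {A, B, E}
read a: {B, C, E}
read a: {B, C, E}
read b: {A, B, D, E}
read b: {A, B, D, E}
read b: {A, B, D, E}
read b: {A, B, D, E}
read a: {A, B, C, E}
read a: {B, C, E}
Reachable ∩ accepting = {E} — nonempty.

accepted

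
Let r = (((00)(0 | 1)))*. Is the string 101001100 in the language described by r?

101001100 cannot be split into zero or more pieces each matching ((00)(0|1)).

no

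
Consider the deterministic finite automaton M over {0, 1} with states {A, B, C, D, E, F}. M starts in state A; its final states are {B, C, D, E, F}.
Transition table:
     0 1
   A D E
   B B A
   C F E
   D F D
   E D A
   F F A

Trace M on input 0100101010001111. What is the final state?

A --0--> D
D --1--> D
D --0--> F
F --0--> F
F --1--> A
A --0--> D
D --1--> D
D --0--> F
F --1--> A
A --0--> D
D --0--> F
F --0--> F
F --1--> A
A --1--> E
E --1--> A
A --1--> E

E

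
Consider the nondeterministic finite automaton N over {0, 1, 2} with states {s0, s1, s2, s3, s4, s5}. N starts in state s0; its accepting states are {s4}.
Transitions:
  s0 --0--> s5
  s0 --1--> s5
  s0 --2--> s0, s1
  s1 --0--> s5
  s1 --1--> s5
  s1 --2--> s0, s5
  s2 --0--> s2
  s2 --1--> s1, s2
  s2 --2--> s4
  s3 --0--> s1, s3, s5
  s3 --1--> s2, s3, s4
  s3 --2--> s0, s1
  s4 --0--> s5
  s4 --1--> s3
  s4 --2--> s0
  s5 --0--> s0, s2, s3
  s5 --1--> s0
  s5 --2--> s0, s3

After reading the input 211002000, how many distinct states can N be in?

4

Start: {s0}
read 2: {s0, s1}
read 1: {s5}
read 1: {s0}
read 0: {s5}
read 0: {s0, s2, s3}
read 2: {s0, s1, s4}
read 0: {s5}
read 0: {s0, s2, s3}
read 0: {s1, s2, s3, s5}
Final reachable set {s1, s2, s3, s5} has 4 states.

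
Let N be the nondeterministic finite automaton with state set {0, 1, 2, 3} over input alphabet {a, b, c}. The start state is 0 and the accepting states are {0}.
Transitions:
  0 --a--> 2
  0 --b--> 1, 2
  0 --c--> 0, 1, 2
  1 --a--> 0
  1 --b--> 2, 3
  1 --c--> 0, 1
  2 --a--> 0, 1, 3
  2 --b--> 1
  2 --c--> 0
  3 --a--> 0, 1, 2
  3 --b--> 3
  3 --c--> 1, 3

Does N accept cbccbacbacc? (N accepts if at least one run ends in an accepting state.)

accepted

Start: {0}
read c: {0, 1, 2}
read b: {1, 2, 3}
read c: {0, 1, 3}
read c: {0, 1, 2, 3}
read b: {1, 2, 3}
read a: {0, 1, 2, 3}
read c: {0, 1, 2, 3}
read b: {1, 2, 3}
read a: {0, 1, 2, 3}
read c: {0, 1, 2, 3}
read c: {0, 1, 2, 3}
Reachable ∩ accepting = {0} — nonempty.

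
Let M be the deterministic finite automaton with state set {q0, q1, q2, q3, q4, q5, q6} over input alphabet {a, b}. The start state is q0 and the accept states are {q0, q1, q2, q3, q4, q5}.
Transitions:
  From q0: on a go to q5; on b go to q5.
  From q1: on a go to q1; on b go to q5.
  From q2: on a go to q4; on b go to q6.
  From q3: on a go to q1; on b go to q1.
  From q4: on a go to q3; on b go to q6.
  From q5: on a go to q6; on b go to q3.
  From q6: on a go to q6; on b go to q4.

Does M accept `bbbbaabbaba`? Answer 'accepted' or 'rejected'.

accepted

q0 --b--> q5
q5 --b--> q3
q3 --b--> q1
q1 --b--> q5
q5 --a--> q6
q6 --a--> q6
q6 --b--> q4
q4 --b--> q6
q6 --a--> q6
q6 --b--> q4
q4 --a--> q3
End in state q3, which is an accepting state.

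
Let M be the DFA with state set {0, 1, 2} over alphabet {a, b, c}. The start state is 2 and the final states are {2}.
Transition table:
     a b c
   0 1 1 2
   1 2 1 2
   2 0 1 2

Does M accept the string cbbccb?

2 --c--> 2
2 --b--> 1
1 --b--> 1
1 --c--> 2
2 --c--> 2
2 --b--> 1
End in state 1, which is not an accepting state.

rejected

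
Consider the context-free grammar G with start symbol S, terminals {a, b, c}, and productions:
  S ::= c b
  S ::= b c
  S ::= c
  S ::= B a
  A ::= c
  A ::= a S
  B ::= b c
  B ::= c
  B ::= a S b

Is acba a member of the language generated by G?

yes

S ⇒ Ba ⇒ aSba ⇒ acba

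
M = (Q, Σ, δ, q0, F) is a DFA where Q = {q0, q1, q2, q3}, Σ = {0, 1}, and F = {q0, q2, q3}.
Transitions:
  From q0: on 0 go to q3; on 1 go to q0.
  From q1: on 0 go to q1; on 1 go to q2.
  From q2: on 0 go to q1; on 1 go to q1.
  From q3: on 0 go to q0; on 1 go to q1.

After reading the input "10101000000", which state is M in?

q0 --1--> q0
q0 --0--> q3
q3 --1--> q1
q1 --0--> q1
q1 --1--> q2
q2 --0--> q1
q1 --0--> q1
q1 --0--> q1
q1 --0--> q1
q1 --0--> q1
q1 --0--> q1

q1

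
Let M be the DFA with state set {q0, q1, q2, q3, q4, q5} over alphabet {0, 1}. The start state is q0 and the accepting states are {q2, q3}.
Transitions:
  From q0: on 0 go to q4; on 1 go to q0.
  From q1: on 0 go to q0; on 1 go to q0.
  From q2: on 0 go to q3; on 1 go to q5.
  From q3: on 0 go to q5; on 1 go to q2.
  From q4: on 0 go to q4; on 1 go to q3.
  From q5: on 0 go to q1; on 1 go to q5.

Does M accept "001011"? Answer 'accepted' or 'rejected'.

q0 --0--> q4
q4 --0--> q4
q4 --1--> q3
q3 --0--> q5
q5 --1--> q5
q5 --1--> q5
End in state q5, which is not an accepting state.

rejected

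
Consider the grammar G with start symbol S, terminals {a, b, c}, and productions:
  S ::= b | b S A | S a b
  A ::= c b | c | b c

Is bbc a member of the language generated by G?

yes

S ⇒ bSA ⇒ bbA ⇒ bbc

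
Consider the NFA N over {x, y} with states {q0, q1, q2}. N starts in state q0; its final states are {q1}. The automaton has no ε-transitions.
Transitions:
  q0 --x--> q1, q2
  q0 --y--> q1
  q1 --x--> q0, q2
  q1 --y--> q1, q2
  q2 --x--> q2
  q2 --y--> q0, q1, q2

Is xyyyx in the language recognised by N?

Start: {q0}
read x: {q1, q2}
read y: {q0, q1, q2}
read y: {q0, q1, q2}
read y: {q0, q1, q2}
read x: {q0, q1, q2}
Reachable ∩ accepting = {q1} — nonempty.

accepted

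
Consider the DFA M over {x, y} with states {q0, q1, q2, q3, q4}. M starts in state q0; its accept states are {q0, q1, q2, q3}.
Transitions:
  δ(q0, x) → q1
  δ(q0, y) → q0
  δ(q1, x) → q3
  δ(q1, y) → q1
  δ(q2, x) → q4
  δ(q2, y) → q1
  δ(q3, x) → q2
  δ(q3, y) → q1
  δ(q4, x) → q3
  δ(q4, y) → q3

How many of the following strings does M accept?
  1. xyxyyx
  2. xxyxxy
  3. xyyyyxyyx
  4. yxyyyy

xyxyyx: accepted
xxyxxy: accepted
xyyyyxyyx: accepted
yxyyyy: accepted

4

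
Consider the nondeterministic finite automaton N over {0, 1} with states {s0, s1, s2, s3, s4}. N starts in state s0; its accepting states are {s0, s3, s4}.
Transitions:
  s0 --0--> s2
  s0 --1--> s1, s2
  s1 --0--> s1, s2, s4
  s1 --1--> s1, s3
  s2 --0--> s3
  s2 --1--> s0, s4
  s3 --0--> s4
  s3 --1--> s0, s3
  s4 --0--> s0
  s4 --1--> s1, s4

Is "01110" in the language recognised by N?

accepted

Start: {s0}
read 0: {s2}
read 1: {s0, s4}
read 1: {s1, s2, s4}
read 1: {s0, s1, s3, s4}
read 0: {s0, s1, s2, s4}
Reachable ∩ accepting = {s0, s4} — nonempty.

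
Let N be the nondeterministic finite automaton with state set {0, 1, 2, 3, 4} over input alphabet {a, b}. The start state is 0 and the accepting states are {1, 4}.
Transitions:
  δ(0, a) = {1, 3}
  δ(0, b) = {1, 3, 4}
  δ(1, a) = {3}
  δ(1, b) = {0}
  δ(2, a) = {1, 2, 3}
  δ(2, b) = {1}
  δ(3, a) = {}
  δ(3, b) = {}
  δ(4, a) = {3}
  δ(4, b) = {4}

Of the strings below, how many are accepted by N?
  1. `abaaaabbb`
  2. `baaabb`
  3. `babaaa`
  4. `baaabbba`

`abaaaabbb`: rejected
`baaabb`: rejected
`babaaa`: rejected
`baaabbba`: rejected

0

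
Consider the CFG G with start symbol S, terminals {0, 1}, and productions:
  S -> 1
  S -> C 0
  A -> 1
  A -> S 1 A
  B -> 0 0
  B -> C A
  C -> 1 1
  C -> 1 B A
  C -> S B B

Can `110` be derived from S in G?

yes

S ⇒ C0 ⇒ 110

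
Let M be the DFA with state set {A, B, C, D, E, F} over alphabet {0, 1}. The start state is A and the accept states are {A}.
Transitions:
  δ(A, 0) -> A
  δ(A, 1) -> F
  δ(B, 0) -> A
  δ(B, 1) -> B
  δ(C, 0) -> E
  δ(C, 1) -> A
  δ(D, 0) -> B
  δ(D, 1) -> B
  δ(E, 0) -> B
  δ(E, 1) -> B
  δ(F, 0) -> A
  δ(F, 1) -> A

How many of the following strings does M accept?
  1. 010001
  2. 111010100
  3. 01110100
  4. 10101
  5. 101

2

010001: rejected
111010100: accepted
01110100: accepted
10101: rejected
101: rejected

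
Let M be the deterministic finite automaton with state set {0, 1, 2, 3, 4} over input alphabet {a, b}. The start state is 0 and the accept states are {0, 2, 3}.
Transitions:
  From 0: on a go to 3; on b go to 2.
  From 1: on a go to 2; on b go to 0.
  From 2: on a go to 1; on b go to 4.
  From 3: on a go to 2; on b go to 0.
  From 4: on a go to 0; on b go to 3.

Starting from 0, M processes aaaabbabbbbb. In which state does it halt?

0 --a--> 3
3 --a--> 2
2 --a--> 1
1 --a--> 2
2 --b--> 4
4 --b--> 3
3 --a--> 2
2 --b--> 4
4 --b--> 3
3 --b--> 0
0 --b--> 2
2 --b--> 4

4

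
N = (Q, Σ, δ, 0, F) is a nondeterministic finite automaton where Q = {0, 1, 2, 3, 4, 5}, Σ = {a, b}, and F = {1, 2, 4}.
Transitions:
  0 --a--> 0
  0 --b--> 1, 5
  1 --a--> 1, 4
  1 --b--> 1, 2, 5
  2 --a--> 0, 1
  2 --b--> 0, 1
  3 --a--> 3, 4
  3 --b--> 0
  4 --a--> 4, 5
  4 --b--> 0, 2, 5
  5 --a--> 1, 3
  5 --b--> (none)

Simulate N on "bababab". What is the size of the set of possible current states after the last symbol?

4

Start: {0}
read b: {1, 5}
read a: {1, 3, 4}
read b: {0, 1, 2, 5}
read a: {0, 1, 3, 4}
read b: {0, 1, 2, 5}
read a: {0, 1, 3, 4}
read b: {0, 1, 2, 5}
Final reachable set {0, 1, 2, 5} has 4 states.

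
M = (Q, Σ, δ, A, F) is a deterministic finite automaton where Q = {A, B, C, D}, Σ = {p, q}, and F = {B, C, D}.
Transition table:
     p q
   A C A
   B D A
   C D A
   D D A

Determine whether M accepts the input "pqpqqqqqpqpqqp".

accepted

A --p--> C
C --q--> A
A --p--> C
C --q--> A
A --q--> A
A --q--> A
A --q--> A
A --q--> A
A --p--> C
C --q--> A
A --p--> C
C --q--> A
A --q--> A
A --p--> C
End in state C, which is an accepting state.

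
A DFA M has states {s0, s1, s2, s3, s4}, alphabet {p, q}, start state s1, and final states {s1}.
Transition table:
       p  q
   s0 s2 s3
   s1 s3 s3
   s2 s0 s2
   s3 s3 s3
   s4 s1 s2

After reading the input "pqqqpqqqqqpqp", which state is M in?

s1 --p--> s3
s3 --q--> s3
s3 --q--> s3
s3 --q--> s3
s3 --p--> s3
s3 --q--> s3
s3 --q--> s3
s3 --q--> s3
s3 --q--> s3
s3 --q--> s3
s3 --p--> s3
s3 --q--> s3
s3 --p--> s3

s3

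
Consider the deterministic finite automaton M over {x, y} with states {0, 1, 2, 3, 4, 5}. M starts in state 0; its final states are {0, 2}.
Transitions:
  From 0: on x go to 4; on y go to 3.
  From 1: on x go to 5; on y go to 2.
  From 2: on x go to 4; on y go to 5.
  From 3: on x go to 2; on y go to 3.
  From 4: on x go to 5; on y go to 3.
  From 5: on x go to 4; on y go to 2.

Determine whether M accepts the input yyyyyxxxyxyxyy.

accepted

0 --y--> 3
3 --y--> 3
3 --y--> 3
3 --y--> 3
3 --y--> 3
3 --x--> 2
2 --x--> 4
4 --x--> 5
5 --y--> 2
2 --x--> 4
4 --y--> 3
3 --x--> 2
2 --y--> 5
5 --y--> 2
End in state 2, which is an accepting state.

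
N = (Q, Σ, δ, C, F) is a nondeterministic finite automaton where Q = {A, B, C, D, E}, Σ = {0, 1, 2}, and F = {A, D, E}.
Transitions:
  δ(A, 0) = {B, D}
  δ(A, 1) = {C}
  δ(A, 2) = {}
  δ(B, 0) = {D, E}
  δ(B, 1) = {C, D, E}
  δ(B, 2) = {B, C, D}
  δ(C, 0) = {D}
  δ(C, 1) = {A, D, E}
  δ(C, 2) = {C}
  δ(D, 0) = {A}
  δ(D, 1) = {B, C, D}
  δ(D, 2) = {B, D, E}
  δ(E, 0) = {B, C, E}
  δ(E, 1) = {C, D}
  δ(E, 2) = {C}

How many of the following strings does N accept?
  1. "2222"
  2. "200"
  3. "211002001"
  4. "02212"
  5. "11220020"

"2222": rejected
"200": accepted
"211002001": accepted
"02212": accepted
"11220020": accepted

4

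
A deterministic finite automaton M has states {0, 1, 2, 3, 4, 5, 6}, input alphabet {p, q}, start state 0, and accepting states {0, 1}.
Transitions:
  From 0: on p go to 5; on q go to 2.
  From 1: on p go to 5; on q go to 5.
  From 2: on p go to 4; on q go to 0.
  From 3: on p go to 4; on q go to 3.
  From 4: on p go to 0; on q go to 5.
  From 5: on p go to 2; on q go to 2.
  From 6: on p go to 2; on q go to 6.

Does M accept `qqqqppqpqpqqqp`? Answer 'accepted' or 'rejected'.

0 --q--> 2
2 --q--> 0
0 --q--> 2
2 --q--> 0
0 --p--> 5
5 --p--> 2
2 --q--> 0
0 --p--> 5
5 --q--> 2
2 --p--> 4
4 --q--> 5
5 --q--> 2
2 --q--> 0
0 --p--> 5
End in state 5, which is not an accepting state.

rejected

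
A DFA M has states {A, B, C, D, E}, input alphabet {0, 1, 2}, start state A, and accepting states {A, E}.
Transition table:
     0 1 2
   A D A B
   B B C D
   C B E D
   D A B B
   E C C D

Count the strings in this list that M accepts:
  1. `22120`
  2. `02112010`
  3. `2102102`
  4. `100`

`22120`: accepted
`02112010`: rejected
`2102102`: rejected
`100`: accepted

2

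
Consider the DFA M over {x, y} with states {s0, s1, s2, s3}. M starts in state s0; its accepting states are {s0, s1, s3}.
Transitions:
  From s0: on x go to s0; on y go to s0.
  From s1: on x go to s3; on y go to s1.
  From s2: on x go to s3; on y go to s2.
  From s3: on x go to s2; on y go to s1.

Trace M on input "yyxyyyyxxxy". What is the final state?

s0 --y--> s0
s0 --y--> s0
s0 --x--> s0
s0 --y--> s0
s0 --y--> s0
s0 --y--> s0
s0 --y--> s0
s0 --x--> s0
s0 --x--> s0
s0 --x--> s0
s0 --y--> s0

s0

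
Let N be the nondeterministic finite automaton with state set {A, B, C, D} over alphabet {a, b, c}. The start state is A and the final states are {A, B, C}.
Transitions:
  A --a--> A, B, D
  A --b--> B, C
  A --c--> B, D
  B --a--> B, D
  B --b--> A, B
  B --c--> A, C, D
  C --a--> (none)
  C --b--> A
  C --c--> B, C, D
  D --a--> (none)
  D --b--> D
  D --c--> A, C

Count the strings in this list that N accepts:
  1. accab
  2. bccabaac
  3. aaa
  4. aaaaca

4

accab: accepted
bccabaac: accepted
aaa: accepted
aaaaca: accepted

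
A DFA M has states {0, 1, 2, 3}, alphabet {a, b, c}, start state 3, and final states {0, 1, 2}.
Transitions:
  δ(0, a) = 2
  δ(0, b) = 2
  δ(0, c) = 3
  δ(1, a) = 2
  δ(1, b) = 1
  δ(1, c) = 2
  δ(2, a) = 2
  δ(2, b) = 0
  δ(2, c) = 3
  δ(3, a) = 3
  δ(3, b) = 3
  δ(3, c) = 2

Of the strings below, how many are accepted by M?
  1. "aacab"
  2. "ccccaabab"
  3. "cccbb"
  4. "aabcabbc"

2

"aacab": accepted
"ccccaabab": rejected
"cccbb": accepted
"aabcabbc": rejected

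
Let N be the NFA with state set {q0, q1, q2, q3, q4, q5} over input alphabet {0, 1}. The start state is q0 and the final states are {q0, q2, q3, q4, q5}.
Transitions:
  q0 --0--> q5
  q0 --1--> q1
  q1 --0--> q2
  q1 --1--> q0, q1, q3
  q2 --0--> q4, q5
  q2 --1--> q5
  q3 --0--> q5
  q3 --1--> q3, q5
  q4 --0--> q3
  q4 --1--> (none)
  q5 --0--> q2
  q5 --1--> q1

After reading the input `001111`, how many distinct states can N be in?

Start: {q0}
read 0: {q5}
read 0: {q2}
read 1: {q5}
read 1: {q1}
read 1: {q0, q1, q3}
read 1: {q0, q1, q3, q5}
Final reachable set {q0, q1, q3, q5} has 4 states.

4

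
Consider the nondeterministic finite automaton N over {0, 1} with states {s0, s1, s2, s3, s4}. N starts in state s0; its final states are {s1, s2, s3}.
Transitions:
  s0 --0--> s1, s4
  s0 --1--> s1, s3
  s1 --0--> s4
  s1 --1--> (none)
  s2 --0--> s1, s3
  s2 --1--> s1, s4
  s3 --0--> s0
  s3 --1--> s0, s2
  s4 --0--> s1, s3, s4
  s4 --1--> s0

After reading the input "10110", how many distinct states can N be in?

4

Start: {s0}
read 1: {s1, s3}
read 0: {s0, s4}
read 1: {s0, s1, s3}
read 1: {s0, s1, s2, s3}
read 0: {s0, s1, s3, s4}
Final reachable set {s0, s1, s3, s4} has 4 states.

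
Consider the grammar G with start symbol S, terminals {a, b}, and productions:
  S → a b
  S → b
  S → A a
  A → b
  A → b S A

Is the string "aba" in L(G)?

no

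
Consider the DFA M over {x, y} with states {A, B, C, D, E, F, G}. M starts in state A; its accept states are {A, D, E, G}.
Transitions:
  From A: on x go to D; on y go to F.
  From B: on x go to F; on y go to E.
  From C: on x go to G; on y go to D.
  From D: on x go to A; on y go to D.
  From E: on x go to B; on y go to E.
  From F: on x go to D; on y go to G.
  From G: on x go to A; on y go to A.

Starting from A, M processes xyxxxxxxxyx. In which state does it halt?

D

A --x--> D
D --y--> D
D --x--> A
A --x--> D
D --x--> A
A --x--> D
D --x--> A
A --x--> D
D --x--> A
A --y--> F
F --x--> D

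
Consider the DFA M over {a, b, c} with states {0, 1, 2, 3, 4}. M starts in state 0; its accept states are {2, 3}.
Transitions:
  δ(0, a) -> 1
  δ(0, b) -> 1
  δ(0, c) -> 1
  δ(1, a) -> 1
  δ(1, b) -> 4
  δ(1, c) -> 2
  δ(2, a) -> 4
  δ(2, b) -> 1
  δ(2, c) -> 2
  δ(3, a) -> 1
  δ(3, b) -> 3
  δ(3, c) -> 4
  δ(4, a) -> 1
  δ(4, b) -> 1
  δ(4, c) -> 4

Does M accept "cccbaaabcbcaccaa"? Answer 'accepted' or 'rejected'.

0 --c--> 1
1 --c--> 2
2 --c--> 2
2 --b--> 1
1 --a--> 1
1 --a--> 1
1 --a--> 1
1 --b--> 4
4 --c--> 4
4 --b--> 1
1 --c--> 2
2 --a--> 4
4 --c--> 4
4 --c--> 4
4 --a--> 1
1 --a--> 1
End in state 1, which is not an accepting state.

rejected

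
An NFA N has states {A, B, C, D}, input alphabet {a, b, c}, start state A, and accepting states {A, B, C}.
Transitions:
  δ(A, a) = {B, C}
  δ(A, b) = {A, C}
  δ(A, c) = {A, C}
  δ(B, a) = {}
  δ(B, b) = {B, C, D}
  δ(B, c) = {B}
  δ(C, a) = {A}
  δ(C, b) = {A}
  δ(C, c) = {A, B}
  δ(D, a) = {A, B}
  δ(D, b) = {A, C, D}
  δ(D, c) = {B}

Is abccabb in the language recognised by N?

Start: {A}
read a: {B, C}
read b: {A, B, C, D}
read c: {A, B, C}
read c: {A, B, C}
read a: {A, B, C}
read b: {A, B, C, D}
read b: {A, B, C, D}
Reachable ∩ accepting = {A, B, C} — nonempty.

accepted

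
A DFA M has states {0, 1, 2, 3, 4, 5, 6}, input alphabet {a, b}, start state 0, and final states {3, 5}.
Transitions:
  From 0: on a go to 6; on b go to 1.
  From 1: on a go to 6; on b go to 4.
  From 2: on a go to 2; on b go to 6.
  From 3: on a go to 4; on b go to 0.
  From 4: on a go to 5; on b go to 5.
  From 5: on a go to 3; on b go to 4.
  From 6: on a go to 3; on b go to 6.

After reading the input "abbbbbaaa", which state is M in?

5

0 --a--> 6
6 --b--> 6
6 --b--> 6
6 --b--> 6
6 --b--> 6
6 --b--> 6
6 --a--> 3
3 --a--> 4
4 --a--> 5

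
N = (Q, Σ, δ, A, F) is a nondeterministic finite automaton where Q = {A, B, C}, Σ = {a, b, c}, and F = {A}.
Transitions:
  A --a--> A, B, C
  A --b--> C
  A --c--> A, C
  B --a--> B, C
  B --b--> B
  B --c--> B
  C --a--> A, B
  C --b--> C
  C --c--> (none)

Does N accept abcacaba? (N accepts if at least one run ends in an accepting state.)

accepted

Start: {A}
read a: {A, B, C}
read b: {B, C}
read c: {B}
read a: {B, C}
read c: {B}
read a: {B, C}
read b: {B, C}
read a: {A, B, C}
Reachable ∩ accepting = {A} — nonempty.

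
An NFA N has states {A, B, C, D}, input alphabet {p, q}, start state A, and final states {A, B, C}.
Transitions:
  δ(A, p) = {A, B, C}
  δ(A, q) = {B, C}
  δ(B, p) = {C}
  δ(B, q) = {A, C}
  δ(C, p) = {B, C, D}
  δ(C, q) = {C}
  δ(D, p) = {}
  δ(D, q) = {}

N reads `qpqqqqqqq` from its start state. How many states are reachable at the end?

Start: {A}
read q: {B, C}
read p: {B, C, D}
read q: {A, C}
read q: {B, C}
read q: {A, C}
read q: {B, C}
read q: {A, C}
read q: {B, C}
read q: {A, C}
Final reachable set {A, C} has 2 states.

2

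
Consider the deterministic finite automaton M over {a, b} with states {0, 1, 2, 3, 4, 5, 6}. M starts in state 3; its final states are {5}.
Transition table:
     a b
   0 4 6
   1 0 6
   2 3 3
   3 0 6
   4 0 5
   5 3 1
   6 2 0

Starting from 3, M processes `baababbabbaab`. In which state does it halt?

6

3 --b--> 6
6 --a--> 2
2 --a--> 3
3 --b--> 6
6 --a--> 2
2 --b--> 3
3 --b--> 6
6 --a--> 2
2 --b--> 3
3 --b--> 6
6 --a--> 2
2 --a--> 3
3 --b--> 6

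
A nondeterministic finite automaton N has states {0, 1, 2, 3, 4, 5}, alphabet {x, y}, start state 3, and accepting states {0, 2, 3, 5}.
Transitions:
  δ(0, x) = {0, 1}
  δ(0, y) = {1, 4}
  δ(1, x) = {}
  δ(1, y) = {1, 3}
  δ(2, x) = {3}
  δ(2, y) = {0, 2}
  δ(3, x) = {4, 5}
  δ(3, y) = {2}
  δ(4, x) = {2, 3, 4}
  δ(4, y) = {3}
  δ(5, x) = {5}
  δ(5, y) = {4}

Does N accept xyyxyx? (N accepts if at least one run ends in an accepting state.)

accepted

Start: {3}
read x: {4, 5}
read y: {3, 4}
read y: {2, 3}
read x: {3, 4, 5}
read y: {2, 3, 4}
read x: {2, 3, 4, 5}
Reachable ∩ accepting = {2, 3, 5} — nonempty.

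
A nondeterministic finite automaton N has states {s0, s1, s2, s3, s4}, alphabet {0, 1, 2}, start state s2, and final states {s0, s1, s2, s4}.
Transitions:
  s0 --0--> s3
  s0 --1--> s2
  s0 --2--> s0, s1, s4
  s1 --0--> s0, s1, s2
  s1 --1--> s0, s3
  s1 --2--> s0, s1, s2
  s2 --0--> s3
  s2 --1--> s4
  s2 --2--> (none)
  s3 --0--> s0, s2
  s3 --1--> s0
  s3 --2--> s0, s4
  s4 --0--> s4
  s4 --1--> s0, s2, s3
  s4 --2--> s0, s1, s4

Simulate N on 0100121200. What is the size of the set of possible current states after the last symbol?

Start: {s2}
read 0: {s3}
read 1: {s0}
read 0: {s3}
read 0: {s0, s2}
read 1: {s2, s4}
read 2: {s0, s1, s4}
read 1: {s0, s2, s3}
read 2: {s0, s1, s4}
read 0: {s0, s1, s2, s3, s4}
read 0: {s0, s1, s2, s3, s4}
Final reachable set {s0, s1, s2, s3, s4} has 5 states.

5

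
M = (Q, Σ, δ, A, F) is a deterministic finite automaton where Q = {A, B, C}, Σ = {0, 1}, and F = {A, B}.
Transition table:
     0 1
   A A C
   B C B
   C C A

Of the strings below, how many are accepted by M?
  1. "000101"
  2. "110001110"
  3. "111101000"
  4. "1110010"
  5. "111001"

3

"000101": accepted
"110001110": rejected
"111101000": rejected
"1110010": accepted
"111001": accepted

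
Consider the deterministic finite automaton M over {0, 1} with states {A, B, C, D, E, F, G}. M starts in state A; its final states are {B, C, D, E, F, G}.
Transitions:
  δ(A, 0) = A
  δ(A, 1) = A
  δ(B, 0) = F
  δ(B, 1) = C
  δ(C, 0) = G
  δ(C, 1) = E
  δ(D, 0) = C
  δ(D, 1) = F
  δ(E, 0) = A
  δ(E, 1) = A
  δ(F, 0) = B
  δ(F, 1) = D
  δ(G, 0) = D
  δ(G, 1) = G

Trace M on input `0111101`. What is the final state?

A --0--> A
A --1--> A
A --1--> A
A --1--> A
A --1--> A
A --0--> A
A --1--> A

A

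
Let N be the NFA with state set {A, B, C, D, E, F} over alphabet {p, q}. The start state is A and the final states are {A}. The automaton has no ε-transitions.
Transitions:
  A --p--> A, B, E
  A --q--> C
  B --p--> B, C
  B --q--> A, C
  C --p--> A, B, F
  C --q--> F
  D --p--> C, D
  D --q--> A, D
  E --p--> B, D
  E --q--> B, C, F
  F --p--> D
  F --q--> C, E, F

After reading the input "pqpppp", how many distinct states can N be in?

6

Start: {A}
read p: {A, B, E}
read q: {A, B, C, F}
read p: {A, B, C, D, E, F}
read p: {A, B, C, D, E, F}
read p: {A, B, C, D, E, F}
read p: {A, B, C, D, E, F}
Final reachable set {A, B, C, D, E, F} has 6 states.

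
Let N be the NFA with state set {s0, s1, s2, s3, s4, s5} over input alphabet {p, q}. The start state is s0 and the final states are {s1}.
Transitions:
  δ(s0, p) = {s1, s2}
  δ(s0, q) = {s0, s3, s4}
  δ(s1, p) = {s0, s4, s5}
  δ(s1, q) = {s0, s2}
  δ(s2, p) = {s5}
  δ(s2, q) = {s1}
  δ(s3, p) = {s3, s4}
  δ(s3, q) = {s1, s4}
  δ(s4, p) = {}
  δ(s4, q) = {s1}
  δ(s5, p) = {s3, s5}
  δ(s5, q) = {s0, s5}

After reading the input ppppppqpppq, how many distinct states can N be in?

Start: {s0}
read p: {s1, s2}
read p: {s0, s4, s5}
read p: {s1, s2, s3, s5}
read p: {s0, s3, s4, s5}
read p: {s1, s2, s3, s4, s5}
read p: {s0, s3, s4, s5}
read q: {s0, s1, s3, s4, s5}
read p: {s0, s1, s2, s3, s4, s5}
read p: {s0, s1, s2, s3, s4, s5}
read p: {s0, s1, s2, s3, s4, s5}
read q: {s0, s1, s2, s3, s4, s5}
Final reachable set {s0, s1, s2, s3, s4, s5} has 6 states.

6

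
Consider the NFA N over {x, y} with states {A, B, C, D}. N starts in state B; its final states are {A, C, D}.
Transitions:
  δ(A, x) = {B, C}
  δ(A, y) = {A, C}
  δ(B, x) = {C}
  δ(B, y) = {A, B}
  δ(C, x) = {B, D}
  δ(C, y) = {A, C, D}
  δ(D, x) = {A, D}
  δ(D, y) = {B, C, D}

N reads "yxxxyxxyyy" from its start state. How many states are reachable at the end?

Start: {B}
read y: {A, B}
read x: {B, C}
read x: {B, C, D}
read x: {A, B, C, D}
read y: {A, B, C, D}
read x: {A, B, C, D}
read x: {A, B, C, D}
read y: {A, B, C, D}
read y: {A, B, C, D}
read y: {A, B, C, D}
Final reachable set {A, B, C, D} has 4 states.

4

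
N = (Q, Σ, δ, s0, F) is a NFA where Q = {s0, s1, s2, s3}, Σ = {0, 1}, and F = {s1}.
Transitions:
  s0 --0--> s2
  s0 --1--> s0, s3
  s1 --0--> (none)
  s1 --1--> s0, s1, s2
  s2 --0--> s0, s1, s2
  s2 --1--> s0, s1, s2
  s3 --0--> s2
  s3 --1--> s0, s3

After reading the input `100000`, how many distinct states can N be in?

3

Start: {s0}
read 1: {s0, s3}
read 0: {s2}
read 0: {s0, s1, s2}
read 0: {s0, s1, s2}
read 0: {s0, s1, s2}
read 0: {s0, s1, s2}
Final reachable set {s0, s1, s2} has 3 states.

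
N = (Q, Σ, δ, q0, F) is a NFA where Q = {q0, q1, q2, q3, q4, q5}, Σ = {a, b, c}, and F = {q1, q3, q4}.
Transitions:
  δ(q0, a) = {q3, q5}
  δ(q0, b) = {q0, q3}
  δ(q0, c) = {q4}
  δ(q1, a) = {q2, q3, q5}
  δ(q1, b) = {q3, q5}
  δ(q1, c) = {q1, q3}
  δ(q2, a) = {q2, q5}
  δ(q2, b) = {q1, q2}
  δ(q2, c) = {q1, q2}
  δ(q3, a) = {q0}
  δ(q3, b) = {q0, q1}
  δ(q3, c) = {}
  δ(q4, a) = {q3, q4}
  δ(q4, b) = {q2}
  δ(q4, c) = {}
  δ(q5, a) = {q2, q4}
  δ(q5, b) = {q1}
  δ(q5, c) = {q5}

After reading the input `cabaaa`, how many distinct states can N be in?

Start: {q0}
read c: {q4}
read a: {q3, q4}
read b: {q0, q1, q2}
read a: {q2, q3, q5}
read a: {q0, q2, q4, q5}
read a: {q2, q3, q4, q5}
Final reachable set {q2, q3, q4, q5} has 4 states.

4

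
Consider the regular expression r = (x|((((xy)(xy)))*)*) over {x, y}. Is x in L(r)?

yes

The left alternative x matches x.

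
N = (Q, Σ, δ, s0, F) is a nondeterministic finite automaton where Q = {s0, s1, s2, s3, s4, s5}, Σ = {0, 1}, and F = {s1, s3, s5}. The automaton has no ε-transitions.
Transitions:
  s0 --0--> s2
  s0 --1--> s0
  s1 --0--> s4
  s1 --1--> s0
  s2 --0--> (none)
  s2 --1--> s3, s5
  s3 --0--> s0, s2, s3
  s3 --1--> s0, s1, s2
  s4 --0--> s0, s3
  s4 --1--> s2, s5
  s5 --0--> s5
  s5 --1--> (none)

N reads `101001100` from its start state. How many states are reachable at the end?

4

Start: {s0}
read 1: {s0}
read 0: {s2}
read 1: {s3, s5}
read 0: {s0, s2, s3, s5}
read 0: {s0, s2, s3, s5}
read 1: {s0, s1, s2, s3, s5}
read 1: {s0, s1, s2, s3, s5}
read 0: {s0, s2, s3, s4, s5}
read 0: {s0, s2, s3, s5}
Final reachable set {s0, s2, s3, s5} has 4 states.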